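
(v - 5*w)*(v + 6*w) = v^2 + v*w - 30*w^2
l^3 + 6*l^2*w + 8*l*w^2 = l*(l + 2*w)*(l + 4*w)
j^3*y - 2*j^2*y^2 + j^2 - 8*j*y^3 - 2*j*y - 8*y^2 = (j - 4*y)*(j + 2*y)*(j*y + 1)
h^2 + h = h*(h + 1)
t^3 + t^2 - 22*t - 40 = (t - 5)*(t + 2)*(t + 4)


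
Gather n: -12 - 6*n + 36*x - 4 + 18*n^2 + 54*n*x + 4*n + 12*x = 18*n^2 + n*(54*x - 2) + 48*x - 16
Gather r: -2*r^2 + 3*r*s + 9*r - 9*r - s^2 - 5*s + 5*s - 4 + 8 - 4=-2*r^2 + 3*r*s - s^2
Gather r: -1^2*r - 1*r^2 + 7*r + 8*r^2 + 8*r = 7*r^2 + 14*r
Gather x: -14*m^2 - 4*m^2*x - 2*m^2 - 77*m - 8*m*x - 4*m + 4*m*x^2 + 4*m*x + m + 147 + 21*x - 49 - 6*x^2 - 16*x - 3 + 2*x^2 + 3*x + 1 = -16*m^2 - 80*m + x^2*(4*m - 4) + x*(-4*m^2 - 4*m + 8) + 96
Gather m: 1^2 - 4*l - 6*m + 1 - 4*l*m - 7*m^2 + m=-4*l - 7*m^2 + m*(-4*l - 5) + 2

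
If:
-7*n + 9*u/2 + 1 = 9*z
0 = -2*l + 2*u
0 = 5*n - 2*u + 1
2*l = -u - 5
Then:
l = -5/3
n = -13/15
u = -5/3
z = -13/270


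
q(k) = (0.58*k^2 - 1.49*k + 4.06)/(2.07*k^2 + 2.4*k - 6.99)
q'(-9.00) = 0.03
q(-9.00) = 0.46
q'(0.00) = 0.01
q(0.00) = -0.58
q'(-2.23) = 18.71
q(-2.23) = -5.01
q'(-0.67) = 0.33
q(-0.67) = -0.69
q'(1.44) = -45.08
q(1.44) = 4.11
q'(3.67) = -0.03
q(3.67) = 0.22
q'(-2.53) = 2617.07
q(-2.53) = 61.44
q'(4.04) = -0.02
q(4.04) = 0.21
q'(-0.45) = 0.22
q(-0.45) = -0.63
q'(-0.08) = 0.05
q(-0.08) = -0.58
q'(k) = (-4.14*k - 2.4)*(0.58*k^2 - 1.49*k + 4.06)/(2.07*k^2 + 2.4*k - 6.99)^2 + (1.16*k - 1.49)/(2.07*k^2 + 2.4*k - 6.99)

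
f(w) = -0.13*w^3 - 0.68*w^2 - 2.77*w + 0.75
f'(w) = -0.39*w^2 - 1.36*w - 2.77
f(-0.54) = 2.07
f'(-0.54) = -2.15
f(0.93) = -2.52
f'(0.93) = -4.37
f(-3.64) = 8.09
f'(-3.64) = -2.99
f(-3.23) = 6.98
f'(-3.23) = -2.45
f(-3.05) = 6.56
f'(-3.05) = -2.25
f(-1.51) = 3.83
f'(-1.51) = -1.61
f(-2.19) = 4.92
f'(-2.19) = -1.66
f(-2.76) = 5.95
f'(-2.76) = -1.99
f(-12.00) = 160.71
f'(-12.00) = -42.61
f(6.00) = -68.43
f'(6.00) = -24.97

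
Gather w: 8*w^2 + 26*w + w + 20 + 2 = 8*w^2 + 27*w + 22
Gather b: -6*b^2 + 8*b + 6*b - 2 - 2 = -6*b^2 + 14*b - 4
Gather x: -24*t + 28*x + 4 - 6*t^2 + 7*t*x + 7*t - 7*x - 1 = -6*t^2 - 17*t + x*(7*t + 21) + 3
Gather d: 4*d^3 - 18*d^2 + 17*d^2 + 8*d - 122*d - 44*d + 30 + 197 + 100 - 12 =4*d^3 - d^2 - 158*d + 315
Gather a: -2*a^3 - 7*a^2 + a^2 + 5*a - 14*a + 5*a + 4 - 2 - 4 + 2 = -2*a^3 - 6*a^2 - 4*a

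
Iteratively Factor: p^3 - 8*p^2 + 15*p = (p)*(p^2 - 8*p + 15) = p*(p - 3)*(p - 5)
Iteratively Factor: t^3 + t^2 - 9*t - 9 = (t + 1)*(t^2 - 9) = (t - 3)*(t + 1)*(t + 3)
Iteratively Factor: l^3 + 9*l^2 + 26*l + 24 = (l + 4)*(l^2 + 5*l + 6) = (l + 3)*(l + 4)*(l + 2)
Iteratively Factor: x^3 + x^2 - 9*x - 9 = (x + 3)*(x^2 - 2*x - 3) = (x + 1)*(x + 3)*(x - 3)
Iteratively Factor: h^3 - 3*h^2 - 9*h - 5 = (h + 1)*(h^2 - 4*h - 5) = (h + 1)^2*(h - 5)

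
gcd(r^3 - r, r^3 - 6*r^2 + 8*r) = r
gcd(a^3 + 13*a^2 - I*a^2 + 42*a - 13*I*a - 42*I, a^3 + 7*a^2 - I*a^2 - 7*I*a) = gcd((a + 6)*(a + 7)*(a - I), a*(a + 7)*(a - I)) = a^2 + a*(7 - I) - 7*I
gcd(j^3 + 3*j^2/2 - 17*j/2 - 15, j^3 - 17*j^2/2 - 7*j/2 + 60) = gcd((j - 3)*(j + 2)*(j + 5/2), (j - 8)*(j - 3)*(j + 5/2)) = j^2 - j/2 - 15/2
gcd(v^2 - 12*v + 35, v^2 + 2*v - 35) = v - 5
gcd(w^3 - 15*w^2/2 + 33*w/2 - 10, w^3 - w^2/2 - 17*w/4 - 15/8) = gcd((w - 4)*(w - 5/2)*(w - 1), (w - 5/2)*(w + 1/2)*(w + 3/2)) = w - 5/2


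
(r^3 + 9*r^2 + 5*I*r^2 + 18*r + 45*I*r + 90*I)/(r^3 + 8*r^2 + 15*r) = (r^2 + r*(6 + 5*I) + 30*I)/(r*(r + 5))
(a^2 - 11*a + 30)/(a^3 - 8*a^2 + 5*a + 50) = (a - 6)/(a^2 - 3*a - 10)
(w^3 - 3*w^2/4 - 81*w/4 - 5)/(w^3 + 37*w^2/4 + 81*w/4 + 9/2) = (w^2 - w - 20)/(w^2 + 9*w + 18)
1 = 1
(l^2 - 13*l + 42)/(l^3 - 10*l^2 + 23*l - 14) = (l - 6)/(l^2 - 3*l + 2)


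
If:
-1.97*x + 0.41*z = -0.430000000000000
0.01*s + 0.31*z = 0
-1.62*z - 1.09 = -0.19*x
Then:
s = 20.57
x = 0.08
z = -0.66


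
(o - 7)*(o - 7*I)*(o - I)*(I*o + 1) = I*o^4 + 9*o^3 - 7*I*o^3 - 63*o^2 - 15*I*o^2 - 7*o + 105*I*o + 49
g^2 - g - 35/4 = (g - 7/2)*(g + 5/2)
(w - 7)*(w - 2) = w^2 - 9*w + 14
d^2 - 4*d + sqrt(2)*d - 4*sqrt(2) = (d - 4)*(d + sqrt(2))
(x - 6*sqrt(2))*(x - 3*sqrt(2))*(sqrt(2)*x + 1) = sqrt(2)*x^3 - 17*x^2 + 27*sqrt(2)*x + 36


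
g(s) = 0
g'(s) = 0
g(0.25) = 0.00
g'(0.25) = 0.00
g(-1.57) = 0.00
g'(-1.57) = 0.00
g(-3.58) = 0.00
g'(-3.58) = 0.00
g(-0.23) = 0.00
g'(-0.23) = 0.00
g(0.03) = 0.00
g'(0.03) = 0.00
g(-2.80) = 0.00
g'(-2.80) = 0.00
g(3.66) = 0.00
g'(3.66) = 0.00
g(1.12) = 0.00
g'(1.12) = 0.00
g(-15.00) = 0.00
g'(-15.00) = 0.00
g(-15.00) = 0.00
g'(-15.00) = 0.00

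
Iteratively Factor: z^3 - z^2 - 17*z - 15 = (z + 1)*(z^2 - 2*z - 15) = (z + 1)*(z + 3)*(z - 5)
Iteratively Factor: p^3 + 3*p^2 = (p)*(p^2 + 3*p) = p*(p + 3)*(p)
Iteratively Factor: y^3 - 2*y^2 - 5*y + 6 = (y - 3)*(y^2 + y - 2) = (y - 3)*(y + 2)*(y - 1)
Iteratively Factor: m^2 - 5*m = (m - 5)*(m)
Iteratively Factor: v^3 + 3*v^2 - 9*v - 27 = (v - 3)*(v^2 + 6*v + 9) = (v - 3)*(v + 3)*(v + 3)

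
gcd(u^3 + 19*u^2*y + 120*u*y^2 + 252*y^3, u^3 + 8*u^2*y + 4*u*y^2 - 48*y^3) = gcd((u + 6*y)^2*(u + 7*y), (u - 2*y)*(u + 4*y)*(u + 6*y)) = u + 6*y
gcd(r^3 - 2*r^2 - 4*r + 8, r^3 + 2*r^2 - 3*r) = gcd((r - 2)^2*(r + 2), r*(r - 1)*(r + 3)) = 1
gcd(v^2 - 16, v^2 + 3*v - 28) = v - 4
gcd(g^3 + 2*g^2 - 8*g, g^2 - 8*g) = g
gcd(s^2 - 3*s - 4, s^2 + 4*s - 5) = 1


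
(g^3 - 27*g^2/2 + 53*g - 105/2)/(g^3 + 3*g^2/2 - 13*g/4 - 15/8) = 4*(g^2 - 12*g + 35)/(4*g^2 + 12*g + 5)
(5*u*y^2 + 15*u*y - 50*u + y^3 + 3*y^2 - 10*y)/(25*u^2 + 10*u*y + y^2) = (y^2 + 3*y - 10)/(5*u + y)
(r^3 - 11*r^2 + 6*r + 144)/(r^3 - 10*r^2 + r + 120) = (r - 6)/(r - 5)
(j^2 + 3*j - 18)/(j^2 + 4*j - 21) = (j + 6)/(j + 7)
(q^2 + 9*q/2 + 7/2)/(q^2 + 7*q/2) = (q + 1)/q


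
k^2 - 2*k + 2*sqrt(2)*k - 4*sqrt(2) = (k - 2)*(k + 2*sqrt(2))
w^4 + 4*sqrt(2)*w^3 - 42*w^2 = w^2*(w - 3*sqrt(2))*(w + 7*sqrt(2))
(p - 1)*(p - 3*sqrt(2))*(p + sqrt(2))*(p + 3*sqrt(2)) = p^4 - p^3 + sqrt(2)*p^3 - 18*p^2 - sqrt(2)*p^2 - 18*sqrt(2)*p + 18*p + 18*sqrt(2)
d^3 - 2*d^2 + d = d*(d - 1)^2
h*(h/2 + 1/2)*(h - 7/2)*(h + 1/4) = h^4/2 - 9*h^3/8 - 33*h^2/16 - 7*h/16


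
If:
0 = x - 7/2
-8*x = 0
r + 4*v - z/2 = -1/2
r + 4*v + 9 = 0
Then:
No Solution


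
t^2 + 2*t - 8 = (t - 2)*(t + 4)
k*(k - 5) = k^2 - 5*k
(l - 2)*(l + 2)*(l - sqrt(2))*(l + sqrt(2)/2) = l^4 - sqrt(2)*l^3/2 - 5*l^2 + 2*sqrt(2)*l + 4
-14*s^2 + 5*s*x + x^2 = (-2*s + x)*(7*s + x)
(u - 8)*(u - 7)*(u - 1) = u^3 - 16*u^2 + 71*u - 56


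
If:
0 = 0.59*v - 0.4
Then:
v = 0.68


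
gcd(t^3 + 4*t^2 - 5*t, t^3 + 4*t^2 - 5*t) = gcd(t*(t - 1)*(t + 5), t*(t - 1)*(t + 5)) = t^3 + 4*t^2 - 5*t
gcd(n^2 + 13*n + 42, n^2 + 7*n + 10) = 1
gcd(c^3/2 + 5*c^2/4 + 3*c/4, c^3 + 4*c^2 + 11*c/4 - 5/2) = 1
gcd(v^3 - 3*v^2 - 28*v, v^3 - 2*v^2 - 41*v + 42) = v - 7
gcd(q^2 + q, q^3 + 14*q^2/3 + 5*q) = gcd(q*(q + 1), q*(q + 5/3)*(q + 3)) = q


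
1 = 1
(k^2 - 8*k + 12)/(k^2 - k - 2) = (k - 6)/(k + 1)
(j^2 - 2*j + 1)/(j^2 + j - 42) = (j^2 - 2*j + 1)/(j^2 + j - 42)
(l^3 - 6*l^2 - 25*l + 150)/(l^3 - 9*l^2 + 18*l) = (l^2 - 25)/(l*(l - 3))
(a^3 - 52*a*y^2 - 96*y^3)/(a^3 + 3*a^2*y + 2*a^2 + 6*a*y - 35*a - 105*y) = (a^3 - 52*a*y^2 - 96*y^3)/(a^3 + 3*a^2*y + 2*a^2 + 6*a*y - 35*a - 105*y)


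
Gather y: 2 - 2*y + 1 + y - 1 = 2 - y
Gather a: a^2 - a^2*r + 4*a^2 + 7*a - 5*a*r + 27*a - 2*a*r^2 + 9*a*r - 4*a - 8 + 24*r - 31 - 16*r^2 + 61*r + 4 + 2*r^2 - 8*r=a^2*(5 - r) + a*(-2*r^2 + 4*r + 30) - 14*r^2 + 77*r - 35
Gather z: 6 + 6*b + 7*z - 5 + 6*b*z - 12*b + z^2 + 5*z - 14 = -6*b + z^2 + z*(6*b + 12) - 13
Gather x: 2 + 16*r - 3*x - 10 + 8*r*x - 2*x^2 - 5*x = 16*r - 2*x^2 + x*(8*r - 8) - 8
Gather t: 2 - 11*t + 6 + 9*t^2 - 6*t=9*t^2 - 17*t + 8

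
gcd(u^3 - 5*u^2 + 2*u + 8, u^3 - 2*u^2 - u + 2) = u^2 - u - 2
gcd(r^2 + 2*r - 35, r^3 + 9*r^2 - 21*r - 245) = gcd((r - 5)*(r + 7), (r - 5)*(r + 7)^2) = r^2 + 2*r - 35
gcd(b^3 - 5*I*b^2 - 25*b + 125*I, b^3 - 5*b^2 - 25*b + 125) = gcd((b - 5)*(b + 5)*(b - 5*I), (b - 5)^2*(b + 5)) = b^2 - 25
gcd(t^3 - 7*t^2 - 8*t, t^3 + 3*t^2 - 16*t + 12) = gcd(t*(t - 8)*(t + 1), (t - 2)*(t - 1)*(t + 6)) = 1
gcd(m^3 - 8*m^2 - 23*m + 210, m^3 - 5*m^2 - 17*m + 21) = m - 7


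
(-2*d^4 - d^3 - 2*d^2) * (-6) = 12*d^4 + 6*d^3 + 12*d^2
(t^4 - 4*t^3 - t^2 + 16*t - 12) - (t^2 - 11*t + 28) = t^4 - 4*t^3 - 2*t^2 + 27*t - 40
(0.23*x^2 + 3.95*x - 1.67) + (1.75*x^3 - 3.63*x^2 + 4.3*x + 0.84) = 1.75*x^3 - 3.4*x^2 + 8.25*x - 0.83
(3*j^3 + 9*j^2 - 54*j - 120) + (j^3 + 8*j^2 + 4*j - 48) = 4*j^3 + 17*j^2 - 50*j - 168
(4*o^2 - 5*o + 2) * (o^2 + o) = 4*o^4 - o^3 - 3*o^2 + 2*o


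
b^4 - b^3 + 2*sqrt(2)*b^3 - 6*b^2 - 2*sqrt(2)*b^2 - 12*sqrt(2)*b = b*(b - 3)*(b + 2)*(b + 2*sqrt(2))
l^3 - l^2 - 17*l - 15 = (l - 5)*(l + 1)*(l + 3)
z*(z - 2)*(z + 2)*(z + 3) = z^4 + 3*z^3 - 4*z^2 - 12*z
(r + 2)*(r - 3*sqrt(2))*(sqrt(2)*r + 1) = sqrt(2)*r^3 - 5*r^2 + 2*sqrt(2)*r^2 - 10*r - 3*sqrt(2)*r - 6*sqrt(2)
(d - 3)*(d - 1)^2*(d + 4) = d^4 - d^3 - 13*d^2 + 25*d - 12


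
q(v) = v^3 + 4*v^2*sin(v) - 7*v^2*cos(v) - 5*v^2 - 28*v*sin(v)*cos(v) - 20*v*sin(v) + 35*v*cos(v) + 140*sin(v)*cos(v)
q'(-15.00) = -1474.76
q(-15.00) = -3408.35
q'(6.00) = -11.68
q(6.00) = -3.52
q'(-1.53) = -192.50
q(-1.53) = -65.52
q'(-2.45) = -98.18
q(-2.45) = 109.60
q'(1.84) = -117.62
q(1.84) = -66.63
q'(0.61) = 17.62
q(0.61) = 65.31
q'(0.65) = 4.54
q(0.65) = 65.75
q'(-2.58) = -52.66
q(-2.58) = 119.42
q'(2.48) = 17.05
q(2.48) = -99.58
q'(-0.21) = 185.45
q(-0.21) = -38.37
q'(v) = 7*v^2*sin(v) + 4*v^2*cos(v) + 3*v^2 + 28*v*sin(v)^2 - 27*v*sin(v) - 28*v*cos(v)^2 - 34*v*cos(v) - 10*v - 140*sin(v)^2 - 28*sin(v)*cos(v) - 20*sin(v) + 140*cos(v)^2 + 35*cos(v)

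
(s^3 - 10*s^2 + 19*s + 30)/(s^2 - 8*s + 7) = (s^3 - 10*s^2 + 19*s + 30)/(s^2 - 8*s + 7)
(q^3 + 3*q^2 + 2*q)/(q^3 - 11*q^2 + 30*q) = (q^2 + 3*q + 2)/(q^2 - 11*q + 30)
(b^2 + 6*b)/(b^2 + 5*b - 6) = b/(b - 1)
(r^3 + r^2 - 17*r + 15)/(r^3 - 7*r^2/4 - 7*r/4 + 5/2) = 4*(r^2 + 2*r - 15)/(4*r^2 - 3*r - 10)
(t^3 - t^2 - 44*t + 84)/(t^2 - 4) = (t^2 + t - 42)/(t + 2)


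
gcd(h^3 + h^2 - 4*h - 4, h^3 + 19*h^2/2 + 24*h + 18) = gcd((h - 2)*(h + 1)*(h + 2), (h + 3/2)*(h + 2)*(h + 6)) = h + 2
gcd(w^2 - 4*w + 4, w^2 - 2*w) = w - 2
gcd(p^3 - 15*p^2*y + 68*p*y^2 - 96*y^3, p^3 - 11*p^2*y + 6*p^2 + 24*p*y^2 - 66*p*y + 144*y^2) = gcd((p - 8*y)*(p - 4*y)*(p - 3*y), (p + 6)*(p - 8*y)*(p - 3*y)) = p^2 - 11*p*y + 24*y^2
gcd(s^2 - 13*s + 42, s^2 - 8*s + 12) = s - 6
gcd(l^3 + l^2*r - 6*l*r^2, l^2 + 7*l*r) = l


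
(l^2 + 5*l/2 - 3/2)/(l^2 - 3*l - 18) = (l - 1/2)/(l - 6)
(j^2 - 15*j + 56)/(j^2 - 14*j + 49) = (j - 8)/(j - 7)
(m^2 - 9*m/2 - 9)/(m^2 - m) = (m^2 - 9*m/2 - 9)/(m*(m - 1))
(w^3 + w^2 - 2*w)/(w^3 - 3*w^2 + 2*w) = (w + 2)/(w - 2)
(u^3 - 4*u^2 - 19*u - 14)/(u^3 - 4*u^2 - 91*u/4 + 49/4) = 4*(u^2 + 3*u + 2)/(4*u^2 + 12*u - 7)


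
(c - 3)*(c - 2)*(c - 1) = c^3 - 6*c^2 + 11*c - 6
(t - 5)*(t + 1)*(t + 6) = t^3 + 2*t^2 - 29*t - 30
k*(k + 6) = k^2 + 6*k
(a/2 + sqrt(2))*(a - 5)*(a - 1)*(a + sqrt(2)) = a^4/2 - 3*a^3 + 3*sqrt(2)*a^3/2 - 9*sqrt(2)*a^2 + 9*a^2/2 - 12*a + 15*sqrt(2)*a/2 + 10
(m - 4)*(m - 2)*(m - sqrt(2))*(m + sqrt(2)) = m^4 - 6*m^3 + 6*m^2 + 12*m - 16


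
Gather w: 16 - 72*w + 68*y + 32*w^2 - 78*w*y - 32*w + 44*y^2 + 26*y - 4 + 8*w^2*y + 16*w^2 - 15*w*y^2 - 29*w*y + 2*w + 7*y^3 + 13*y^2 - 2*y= w^2*(8*y + 48) + w*(-15*y^2 - 107*y - 102) + 7*y^3 + 57*y^2 + 92*y + 12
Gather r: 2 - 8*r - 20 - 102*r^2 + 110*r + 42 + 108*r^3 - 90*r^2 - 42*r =108*r^3 - 192*r^2 + 60*r + 24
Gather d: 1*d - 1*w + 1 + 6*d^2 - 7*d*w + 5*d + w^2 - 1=6*d^2 + d*(6 - 7*w) + w^2 - w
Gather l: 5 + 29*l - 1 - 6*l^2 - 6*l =-6*l^2 + 23*l + 4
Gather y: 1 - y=1 - y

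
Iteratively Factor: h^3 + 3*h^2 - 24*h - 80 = (h + 4)*(h^2 - h - 20) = (h + 4)^2*(h - 5)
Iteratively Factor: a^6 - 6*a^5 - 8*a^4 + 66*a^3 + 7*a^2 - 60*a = (a - 1)*(a^5 - 5*a^4 - 13*a^3 + 53*a^2 + 60*a) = a*(a - 1)*(a^4 - 5*a^3 - 13*a^2 + 53*a + 60) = a*(a - 1)*(a + 1)*(a^3 - 6*a^2 - 7*a + 60) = a*(a - 1)*(a + 1)*(a + 3)*(a^2 - 9*a + 20) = a*(a - 4)*(a - 1)*(a + 1)*(a + 3)*(a - 5)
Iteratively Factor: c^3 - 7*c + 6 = (c - 1)*(c^2 + c - 6) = (c - 1)*(c + 3)*(c - 2)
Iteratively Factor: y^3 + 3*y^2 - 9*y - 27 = (y + 3)*(y^2 - 9) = (y - 3)*(y + 3)*(y + 3)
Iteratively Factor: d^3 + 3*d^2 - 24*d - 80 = (d + 4)*(d^2 - d - 20) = (d + 4)^2*(d - 5)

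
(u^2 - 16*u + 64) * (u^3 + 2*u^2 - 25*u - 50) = u^5 - 14*u^4 + 7*u^3 + 478*u^2 - 800*u - 3200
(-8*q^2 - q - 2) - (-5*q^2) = -3*q^2 - q - 2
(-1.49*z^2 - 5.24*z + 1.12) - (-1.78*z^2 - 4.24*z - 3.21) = 0.29*z^2 - 1.0*z + 4.33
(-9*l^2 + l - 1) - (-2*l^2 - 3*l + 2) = -7*l^2 + 4*l - 3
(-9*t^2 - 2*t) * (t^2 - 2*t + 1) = -9*t^4 + 16*t^3 - 5*t^2 - 2*t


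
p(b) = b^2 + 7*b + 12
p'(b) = 2*b + 7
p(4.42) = 62.48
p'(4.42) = 15.84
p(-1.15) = 5.27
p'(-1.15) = 4.70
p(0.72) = 17.56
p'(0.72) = 8.44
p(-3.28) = -0.20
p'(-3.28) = 0.44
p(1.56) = 25.35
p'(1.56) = 10.12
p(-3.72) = -0.20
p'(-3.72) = -0.44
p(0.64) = 16.89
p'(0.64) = 8.28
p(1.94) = 29.34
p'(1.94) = 10.88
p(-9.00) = 30.00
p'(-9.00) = -11.00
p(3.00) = 42.00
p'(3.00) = 13.00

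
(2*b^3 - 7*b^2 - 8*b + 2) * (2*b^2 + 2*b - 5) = 4*b^5 - 10*b^4 - 40*b^3 + 23*b^2 + 44*b - 10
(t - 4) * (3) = 3*t - 12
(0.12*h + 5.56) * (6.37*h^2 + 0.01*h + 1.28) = 0.7644*h^3 + 35.4184*h^2 + 0.2092*h + 7.1168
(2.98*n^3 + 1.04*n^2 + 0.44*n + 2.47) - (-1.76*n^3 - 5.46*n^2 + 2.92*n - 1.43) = 4.74*n^3 + 6.5*n^2 - 2.48*n + 3.9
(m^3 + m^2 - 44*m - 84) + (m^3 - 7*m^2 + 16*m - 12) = 2*m^3 - 6*m^2 - 28*m - 96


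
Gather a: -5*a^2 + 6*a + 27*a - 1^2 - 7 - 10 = -5*a^2 + 33*a - 18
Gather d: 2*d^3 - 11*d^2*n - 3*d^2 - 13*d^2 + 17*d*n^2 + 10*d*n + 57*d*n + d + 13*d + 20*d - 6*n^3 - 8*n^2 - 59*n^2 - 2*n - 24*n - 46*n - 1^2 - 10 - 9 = 2*d^3 + d^2*(-11*n - 16) + d*(17*n^2 + 67*n + 34) - 6*n^3 - 67*n^2 - 72*n - 20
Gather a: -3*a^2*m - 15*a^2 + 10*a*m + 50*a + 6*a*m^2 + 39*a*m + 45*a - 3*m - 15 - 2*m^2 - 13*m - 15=a^2*(-3*m - 15) + a*(6*m^2 + 49*m + 95) - 2*m^2 - 16*m - 30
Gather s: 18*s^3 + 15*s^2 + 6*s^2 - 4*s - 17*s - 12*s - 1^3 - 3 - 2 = 18*s^3 + 21*s^2 - 33*s - 6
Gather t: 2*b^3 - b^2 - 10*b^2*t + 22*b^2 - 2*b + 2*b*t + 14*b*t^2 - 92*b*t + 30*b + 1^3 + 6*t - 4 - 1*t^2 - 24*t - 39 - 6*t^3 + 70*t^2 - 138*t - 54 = 2*b^3 + 21*b^2 + 28*b - 6*t^3 + t^2*(14*b + 69) + t*(-10*b^2 - 90*b - 156) - 96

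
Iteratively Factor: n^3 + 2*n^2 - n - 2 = (n + 1)*(n^2 + n - 2) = (n - 1)*(n + 1)*(n + 2)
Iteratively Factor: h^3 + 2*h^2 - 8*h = (h - 2)*(h^2 + 4*h) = (h - 2)*(h + 4)*(h)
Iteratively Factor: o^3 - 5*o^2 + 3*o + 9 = (o + 1)*(o^2 - 6*o + 9) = (o - 3)*(o + 1)*(o - 3)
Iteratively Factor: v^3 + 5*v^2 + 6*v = (v + 2)*(v^2 + 3*v) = (v + 2)*(v + 3)*(v)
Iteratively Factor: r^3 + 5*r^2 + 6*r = (r)*(r^2 + 5*r + 6) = r*(r + 2)*(r + 3)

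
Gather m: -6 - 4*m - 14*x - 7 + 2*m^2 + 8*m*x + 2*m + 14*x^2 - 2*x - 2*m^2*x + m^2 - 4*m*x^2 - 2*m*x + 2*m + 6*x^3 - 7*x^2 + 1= m^2*(3 - 2*x) + m*(-4*x^2 + 6*x) + 6*x^3 + 7*x^2 - 16*x - 12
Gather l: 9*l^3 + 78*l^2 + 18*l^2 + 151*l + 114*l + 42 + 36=9*l^3 + 96*l^2 + 265*l + 78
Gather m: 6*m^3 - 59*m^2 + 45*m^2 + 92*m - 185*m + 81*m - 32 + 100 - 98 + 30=6*m^3 - 14*m^2 - 12*m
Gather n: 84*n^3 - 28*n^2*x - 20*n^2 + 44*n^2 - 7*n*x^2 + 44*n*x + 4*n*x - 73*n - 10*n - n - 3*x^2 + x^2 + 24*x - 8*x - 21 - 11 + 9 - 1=84*n^3 + n^2*(24 - 28*x) + n*(-7*x^2 + 48*x - 84) - 2*x^2 + 16*x - 24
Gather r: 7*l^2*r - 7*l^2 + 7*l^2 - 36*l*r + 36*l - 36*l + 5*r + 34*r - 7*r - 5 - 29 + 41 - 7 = r*(7*l^2 - 36*l + 32)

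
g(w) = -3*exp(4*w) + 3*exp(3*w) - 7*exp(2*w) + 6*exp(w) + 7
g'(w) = -12*exp(4*w) + 9*exp(3*w) - 14*exp(2*w) + 6*exp(w)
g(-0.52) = 8.35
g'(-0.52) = -0.99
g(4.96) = -1231734917.10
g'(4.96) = -4935355676.16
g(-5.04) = 7.04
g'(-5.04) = 0.04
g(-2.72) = 7.37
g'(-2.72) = 0.34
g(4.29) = -83909679.34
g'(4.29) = -336730964.81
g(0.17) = 3.35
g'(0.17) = -21.26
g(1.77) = -3155.90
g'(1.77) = -12881.78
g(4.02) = -28381545.96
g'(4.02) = -114002234.81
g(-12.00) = 7.00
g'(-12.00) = 0.00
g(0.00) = 6.00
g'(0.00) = -11.00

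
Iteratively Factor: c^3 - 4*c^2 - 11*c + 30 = (c + 3)*(c^2 - 7*c + 10) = (c - 2)*(c + 3)*(c - 5)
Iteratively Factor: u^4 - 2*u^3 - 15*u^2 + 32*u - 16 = (u + 4)*(u^3 - 6*u^2 + 9*u - 4) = (u - 1)*(u + 4)*(u^2 - 5*u + 4) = (u - 1)^2*(u + 4)*(u - 4)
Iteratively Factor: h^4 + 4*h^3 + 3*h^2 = (h)*(h^3 + 4*h^2 + 3*h) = h*(h + 3)*(h^2 + h) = h*(h + 1)*(h + 3)*(h)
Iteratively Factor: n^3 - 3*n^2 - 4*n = (n)*(n^2 - 3*n - 4) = n*(n - 4)*(n + 1)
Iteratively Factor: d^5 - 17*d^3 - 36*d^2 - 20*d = (d - 5)*(d^4 + 5*d^3 + 8*d^2 + 4*d) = (d - 5)*(d + 2)*(d^3 + 3*d^2 + 2*d) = (d - 5)*(d + 2)^2*(d^2 + d) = d*(d - 5)*(d + 2)^2*(d + 1)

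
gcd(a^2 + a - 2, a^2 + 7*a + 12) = 1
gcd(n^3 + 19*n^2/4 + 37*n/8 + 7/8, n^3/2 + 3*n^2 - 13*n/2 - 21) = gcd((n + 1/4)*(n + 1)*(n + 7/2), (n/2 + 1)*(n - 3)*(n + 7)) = 1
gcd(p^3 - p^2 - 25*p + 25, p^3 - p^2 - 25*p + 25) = p^3 - p^2 - 25*p + 25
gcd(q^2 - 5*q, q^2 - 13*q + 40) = q - 5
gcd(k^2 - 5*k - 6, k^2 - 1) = k + 1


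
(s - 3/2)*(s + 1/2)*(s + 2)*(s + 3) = s^4 + 4*s^3 + s^2/4 - 39*s/4 - 9/2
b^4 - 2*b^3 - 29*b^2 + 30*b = b*(b - 6)*(b - 1)*(b + 5)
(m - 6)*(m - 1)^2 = m^3 - 8*m^2 + 13*m - 6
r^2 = r^2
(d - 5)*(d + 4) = d^2 - d - 20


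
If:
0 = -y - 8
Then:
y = -8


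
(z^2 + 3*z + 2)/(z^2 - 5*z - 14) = (z + 1)/(z - 7)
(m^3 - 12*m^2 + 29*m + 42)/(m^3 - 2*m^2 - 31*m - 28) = (m - 6)/(m + 4)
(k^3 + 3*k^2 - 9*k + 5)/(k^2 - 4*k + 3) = (k^2 + 4*k - 5)/(k - 3)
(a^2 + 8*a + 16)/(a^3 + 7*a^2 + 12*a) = (a + 4)/(a*(a + 3))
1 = 1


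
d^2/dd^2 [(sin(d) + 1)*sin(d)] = -sin(d) + 2*cos(2*d)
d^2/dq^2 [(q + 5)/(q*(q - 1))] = 2*(q^3 + 15*q^2 - 15*q + 5)/(q^3*(q^3 - 3*q^2 + 3*q - 1))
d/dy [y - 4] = 1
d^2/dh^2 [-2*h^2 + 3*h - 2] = -4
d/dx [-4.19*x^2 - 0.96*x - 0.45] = -8.38*x - 0.96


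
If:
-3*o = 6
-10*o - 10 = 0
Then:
No Solution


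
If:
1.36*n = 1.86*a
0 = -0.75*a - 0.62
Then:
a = -0.83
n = -1.13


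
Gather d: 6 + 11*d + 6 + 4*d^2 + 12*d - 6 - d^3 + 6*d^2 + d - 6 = -d^3 + 10*d^2 + 24*d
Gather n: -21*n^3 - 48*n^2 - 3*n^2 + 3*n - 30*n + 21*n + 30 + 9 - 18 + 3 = -21*n^3 - 51*n^2 - 6*n + 24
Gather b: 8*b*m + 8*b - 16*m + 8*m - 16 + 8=b*(8*m + 8) - 8*m - 8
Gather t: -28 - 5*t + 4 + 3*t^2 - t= 3*t^2 - 6*t - 24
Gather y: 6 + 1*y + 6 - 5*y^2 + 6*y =-5*y^2 + 7*y + 12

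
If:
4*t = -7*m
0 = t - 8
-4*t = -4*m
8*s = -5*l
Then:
No Solution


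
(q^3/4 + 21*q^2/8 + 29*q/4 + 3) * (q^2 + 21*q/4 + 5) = q^5/4 + 63*q^4/16 + 713*q^3/32 + 867*q^2/16 + 52*q + 15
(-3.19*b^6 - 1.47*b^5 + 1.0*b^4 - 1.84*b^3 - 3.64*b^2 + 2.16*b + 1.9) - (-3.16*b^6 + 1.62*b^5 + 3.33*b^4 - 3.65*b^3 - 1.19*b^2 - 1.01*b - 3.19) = -0.0299999999999998*b^6 - 3.09*b^5 - 2.33*b^4 + 1.81*b^3 - 2.45*b^2 + 3.17*b + 5.09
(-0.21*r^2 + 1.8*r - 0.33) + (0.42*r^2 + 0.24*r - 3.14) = 0.21*r^2 + 2.04*r - 3.47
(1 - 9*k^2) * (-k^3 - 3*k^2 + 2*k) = 9*k^5 + 27*k^4 - 19*k^3 - 3*k^2 + 2*k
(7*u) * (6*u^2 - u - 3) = 42*u^3 - 7*u^2 - 21*u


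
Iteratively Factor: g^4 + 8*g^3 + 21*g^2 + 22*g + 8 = (g + 1)*(g^3 + 7*g^2 + 14*g + 8) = (g + 1)*(g + 4)*(g^2 + 3*g + 2) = (g + 1)^2*(g + 4)*(g + 2)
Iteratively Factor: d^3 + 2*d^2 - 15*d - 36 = (d + 3)*(d^2 - d - 12) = (d - 4)*(d + 3)*(d + 3)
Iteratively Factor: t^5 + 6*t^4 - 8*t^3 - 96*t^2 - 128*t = (t + 2)*(t^4 + 4*t^3 - 16*t^2 - 64*t) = (t + 2)*(t + 4)*(t^3 - 16*t) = (t + 2)*(t + 4)^2*(t^2 - 4*t) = t*(t + 2)*(t + 4)^2*(t - 4)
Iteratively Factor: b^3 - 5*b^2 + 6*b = (b - 2)*(b^2 - 3*b) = (b - 3)*(b - 2)*(b)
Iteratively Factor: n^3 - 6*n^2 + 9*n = (n)*(n^2 - 6*n + 9) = n*(n - 3)*(n - 3)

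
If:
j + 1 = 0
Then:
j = -1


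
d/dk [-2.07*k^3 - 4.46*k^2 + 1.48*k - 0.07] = -6.21*k^2 - 8.92*k + 1.48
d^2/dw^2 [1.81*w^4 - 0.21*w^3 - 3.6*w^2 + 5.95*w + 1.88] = 21.72*w^2 - 1.26*w - 7.2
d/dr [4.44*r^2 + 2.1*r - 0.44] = 8.88*r + 2.1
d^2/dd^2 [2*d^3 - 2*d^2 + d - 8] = 12*d - 4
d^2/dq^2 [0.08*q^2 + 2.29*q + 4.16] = 0.160000000000000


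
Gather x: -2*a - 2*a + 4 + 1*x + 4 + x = -4*a + 2*x + 8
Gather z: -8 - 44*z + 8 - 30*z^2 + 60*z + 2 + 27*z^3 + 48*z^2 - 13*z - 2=27*z^3 + 18*z^2 + 3*z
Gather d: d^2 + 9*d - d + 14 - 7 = d^2 + 8*d + 7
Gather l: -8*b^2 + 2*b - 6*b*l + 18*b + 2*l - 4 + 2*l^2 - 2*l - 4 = -8*b^2 - 6*b*l + 20*b + 2*l^2 - 8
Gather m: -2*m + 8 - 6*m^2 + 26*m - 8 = -6*m^2 + 24*m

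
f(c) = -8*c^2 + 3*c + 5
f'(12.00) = -189.00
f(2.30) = -30.42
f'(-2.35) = 40.60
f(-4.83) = -196.12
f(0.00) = 5.00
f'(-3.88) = 65.08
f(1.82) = -16.04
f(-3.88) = -127.08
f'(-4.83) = 80.28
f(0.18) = 5.28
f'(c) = 3 - 16*c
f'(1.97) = -28.52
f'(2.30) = -33.80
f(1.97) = -20.14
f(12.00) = -1111.00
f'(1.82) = -26.12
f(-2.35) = -46.23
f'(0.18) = 0.12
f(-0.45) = 2.03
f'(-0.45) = 10.20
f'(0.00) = 3.00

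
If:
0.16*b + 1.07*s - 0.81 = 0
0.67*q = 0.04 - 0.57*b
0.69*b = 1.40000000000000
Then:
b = 2.03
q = -1.67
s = 0.45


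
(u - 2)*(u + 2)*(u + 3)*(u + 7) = u^4 + 10*u^3 + 17*u^2 - 40*u - 84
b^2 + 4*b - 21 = (b - 3)*(b + 7)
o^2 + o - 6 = (o - 2)*(o + 3)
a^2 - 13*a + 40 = (a - 8)*(a - 5)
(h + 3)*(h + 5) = h^2 + 8*h + 15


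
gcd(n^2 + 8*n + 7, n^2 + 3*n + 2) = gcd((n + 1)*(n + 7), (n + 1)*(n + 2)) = n + 1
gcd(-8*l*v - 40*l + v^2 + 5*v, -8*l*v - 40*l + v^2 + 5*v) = -8*l*v - 40*l + v^2 + 5*v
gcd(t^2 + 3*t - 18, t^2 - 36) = t + 6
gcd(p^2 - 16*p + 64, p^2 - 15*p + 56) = p - 8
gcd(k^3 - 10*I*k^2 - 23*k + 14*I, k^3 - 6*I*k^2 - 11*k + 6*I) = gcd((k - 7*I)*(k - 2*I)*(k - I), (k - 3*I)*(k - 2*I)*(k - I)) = k^2 - 3*I*k - 2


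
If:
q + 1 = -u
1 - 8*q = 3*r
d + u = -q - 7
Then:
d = -6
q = -u - 1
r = 8*u/3 + 3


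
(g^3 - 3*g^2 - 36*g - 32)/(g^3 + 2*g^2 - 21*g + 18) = (g^3 - 3*g^2 - 36*g - 32)/(g^3 + 2*g^2 - 21*g + 18)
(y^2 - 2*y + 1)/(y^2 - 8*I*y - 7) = (-y^2 + 2*y - 1)/(-y^2 + 8*I*y + 7)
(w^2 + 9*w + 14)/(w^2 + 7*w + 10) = (w + 7)/(w + 5)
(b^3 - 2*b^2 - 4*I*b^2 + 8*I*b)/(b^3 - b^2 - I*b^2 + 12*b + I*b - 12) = b*(b - 2)/(b^2 + b*(-1 + 3*I) - 3*I)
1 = 1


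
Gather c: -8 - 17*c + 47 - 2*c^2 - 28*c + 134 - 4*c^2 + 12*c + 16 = -6*c^2 - 33*c + 189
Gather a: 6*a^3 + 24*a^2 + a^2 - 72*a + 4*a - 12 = 6*a^3 + 25*a^2 - 68*a - 12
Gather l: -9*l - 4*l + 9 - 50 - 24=-13*l - 65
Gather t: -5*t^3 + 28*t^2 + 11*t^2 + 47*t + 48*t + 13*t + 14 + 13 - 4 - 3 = -5*t^3 + 39*t^2 + 108*t + 20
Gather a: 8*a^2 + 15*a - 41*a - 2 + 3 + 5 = 8*a^2 - 26*a + 6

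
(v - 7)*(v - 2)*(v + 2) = v^3 - 7*v^2 - 4*v + 28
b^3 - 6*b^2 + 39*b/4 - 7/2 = (b - 7/2)*(b - 2)*(b - 1/2)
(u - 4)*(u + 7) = u^2 + 3*u - 28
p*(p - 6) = p^2 - 6*p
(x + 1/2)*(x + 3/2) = x^2 + 2*x + 3/4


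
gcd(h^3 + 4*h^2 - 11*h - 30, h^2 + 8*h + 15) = h + 5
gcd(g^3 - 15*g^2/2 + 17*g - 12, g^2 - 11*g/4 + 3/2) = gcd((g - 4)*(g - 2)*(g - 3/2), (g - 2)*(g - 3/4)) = g - 2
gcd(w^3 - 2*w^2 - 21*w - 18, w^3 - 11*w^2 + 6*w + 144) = w^2 - 3*w - 18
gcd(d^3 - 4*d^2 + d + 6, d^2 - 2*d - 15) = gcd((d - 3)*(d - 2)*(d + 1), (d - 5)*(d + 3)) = 1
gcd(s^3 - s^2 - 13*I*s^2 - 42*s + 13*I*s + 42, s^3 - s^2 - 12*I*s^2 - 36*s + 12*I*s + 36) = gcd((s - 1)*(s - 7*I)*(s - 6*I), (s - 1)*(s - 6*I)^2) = s^2 + s*(-1 - 6*I) + 6*I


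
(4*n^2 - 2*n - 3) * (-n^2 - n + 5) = -4*n^4 - 2*n^3 + 25*n^2 - 7*n - 15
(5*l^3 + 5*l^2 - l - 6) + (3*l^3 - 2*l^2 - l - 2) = 8*l^3 + 3*l^2 - 2*l - 8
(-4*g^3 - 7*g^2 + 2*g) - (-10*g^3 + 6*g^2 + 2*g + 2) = 6*g^3 - 13*g^2 - 2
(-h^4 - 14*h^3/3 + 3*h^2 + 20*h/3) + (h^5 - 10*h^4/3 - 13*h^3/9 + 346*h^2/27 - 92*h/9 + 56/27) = h^5 - 13*h^4/3 - 55*h^3/9 + 427*h^2/27 - 32*h/9 + 56/27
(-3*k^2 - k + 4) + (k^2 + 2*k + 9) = -2*k^2 + k + 13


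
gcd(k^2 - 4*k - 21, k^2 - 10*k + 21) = k - 7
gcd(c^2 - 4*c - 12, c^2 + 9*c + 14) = c + 2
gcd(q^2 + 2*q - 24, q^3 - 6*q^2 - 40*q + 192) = q^2 + 2*q - 24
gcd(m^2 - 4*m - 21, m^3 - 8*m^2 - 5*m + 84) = m^2 - 4*m - 21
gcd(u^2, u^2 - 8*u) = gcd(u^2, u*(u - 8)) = u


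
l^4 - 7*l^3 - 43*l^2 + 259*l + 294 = (l - 7)^2*(l + 1)*(l + 6)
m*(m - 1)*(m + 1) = m^3 - m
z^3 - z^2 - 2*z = z*(z - 2)*(z + 1)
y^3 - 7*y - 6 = (y - 3)*(y + 1)*(y + 2)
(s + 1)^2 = s^2 + 2*s + 1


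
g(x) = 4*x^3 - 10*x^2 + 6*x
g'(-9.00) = 1158.00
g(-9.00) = -3780.00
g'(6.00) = 318.00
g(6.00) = 540.00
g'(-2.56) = 135.84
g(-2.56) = -148.00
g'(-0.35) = 14.47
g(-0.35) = -3.50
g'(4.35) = 146.07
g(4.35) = 166.13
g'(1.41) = 1.66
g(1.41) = -0.21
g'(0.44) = -0.48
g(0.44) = 1.04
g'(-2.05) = 97.43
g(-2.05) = -88.79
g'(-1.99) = 93.32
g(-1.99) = -83.06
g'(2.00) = 14.00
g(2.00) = 4.00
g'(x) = 12*x^2 - 20*x + 6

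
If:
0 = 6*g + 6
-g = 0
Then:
No Solution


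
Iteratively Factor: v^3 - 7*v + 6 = (v - 2)*(v^2 + 2*v - 3) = (v - 2)*(v + 3)*(v - 1)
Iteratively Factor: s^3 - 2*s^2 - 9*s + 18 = (s + 3)*(s^2 - 5*s + 6) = (s - 3)*(s + 3)*(s - 2)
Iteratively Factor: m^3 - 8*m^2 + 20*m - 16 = (m - 4)*(m^2 - 4*m + 4) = (m - 4)*(m - 2)*(m - 2)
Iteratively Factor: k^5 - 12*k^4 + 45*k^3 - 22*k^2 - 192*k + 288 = (k - 4)*(k^4 - 8*k^3 + 13*k^2 + 30*k - 72) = (k - 4)*(k - 3)*(k^3 - 5*k^2 - 2*k + 24) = (k - 4)*(k - 3)^2*(k^2 - 2*k - 8) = (k - 4)*(k - 3)^2*(k + 2)*(k - 4)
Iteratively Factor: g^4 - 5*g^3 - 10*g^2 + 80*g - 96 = (g - 4)*(g^3 - g^2 - 14*g + 24) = (g - 4)*(g - 2)*(g^2 + g - 12) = (g - 4)*(g - 2)*(g + 4)*(g - 3)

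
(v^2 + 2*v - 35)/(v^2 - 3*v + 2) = (v^2 + 2*v - 35)/(v^2 - 3*v + 2)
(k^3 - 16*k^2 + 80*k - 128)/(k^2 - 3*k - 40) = (k^2 - 8*k + 16)/(k + 5)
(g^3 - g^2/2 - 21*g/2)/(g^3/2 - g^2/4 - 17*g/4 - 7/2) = 2*g*(g + 3)/(g^2 + 3*g + 2)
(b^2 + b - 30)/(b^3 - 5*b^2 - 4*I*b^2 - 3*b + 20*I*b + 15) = (b + 6)/(b^2 - 4*I*b - 3)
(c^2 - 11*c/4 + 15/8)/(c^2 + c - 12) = (c^2 - 11*c/4 + 15/8)/(c^2 + c - 12)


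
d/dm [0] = 0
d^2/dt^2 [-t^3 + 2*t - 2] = -6*t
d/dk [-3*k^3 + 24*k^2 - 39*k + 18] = -9*k^2 + 48*k - 39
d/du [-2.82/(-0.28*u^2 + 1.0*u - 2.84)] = (2.82 - 1.5792*u)/(0.28*u^2 - 1.0*u + 2.84)^2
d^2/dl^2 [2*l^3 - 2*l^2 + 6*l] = 12*l - 4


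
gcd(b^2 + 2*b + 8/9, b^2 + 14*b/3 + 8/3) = b + 2/3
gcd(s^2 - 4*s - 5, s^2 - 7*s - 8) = s + 1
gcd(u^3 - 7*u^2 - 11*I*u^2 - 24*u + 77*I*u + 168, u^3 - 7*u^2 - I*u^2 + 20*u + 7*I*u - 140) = u - 7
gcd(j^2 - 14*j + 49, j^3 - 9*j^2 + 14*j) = j - 7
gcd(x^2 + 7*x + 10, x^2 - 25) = x + 5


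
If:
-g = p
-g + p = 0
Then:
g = 0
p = 0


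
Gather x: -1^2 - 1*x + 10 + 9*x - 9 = 8*x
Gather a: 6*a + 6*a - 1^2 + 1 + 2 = 12*a + 2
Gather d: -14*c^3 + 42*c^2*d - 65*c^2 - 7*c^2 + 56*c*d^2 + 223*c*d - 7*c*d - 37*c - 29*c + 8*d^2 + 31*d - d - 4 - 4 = -14*c^3 - 72*c^2 - 66*c + d^2*(56*c + 8) + d*(42*c^2 + 216*c + 30) - 8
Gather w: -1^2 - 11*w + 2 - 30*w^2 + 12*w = -30*w^2 + w + 1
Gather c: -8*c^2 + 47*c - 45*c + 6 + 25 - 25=-8*c^2 + 2*c + 6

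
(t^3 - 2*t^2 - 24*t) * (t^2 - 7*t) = t^5 - 9*t^4 - 10*t^3 + 168*t^2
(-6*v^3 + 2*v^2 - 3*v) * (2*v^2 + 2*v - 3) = -12*v^5 - 8*v^4 + 16*v^3 - 12*v^2 + 9*v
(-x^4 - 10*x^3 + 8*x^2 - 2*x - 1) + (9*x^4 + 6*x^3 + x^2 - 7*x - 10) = 8*x^4 - 4*x^3 + 9*x^2 - 9*x - 11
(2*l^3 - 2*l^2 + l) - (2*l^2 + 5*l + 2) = 2*l^3 - 4*l^2 - 4*l - 2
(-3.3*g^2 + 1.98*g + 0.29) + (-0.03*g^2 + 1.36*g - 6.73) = -3.33*g^2 + 3.34*g - 6.44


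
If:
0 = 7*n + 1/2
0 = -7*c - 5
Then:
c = -5/7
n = -1/14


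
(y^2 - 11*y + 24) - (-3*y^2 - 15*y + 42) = 4*y^2 + 4*y - 18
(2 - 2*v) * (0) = 0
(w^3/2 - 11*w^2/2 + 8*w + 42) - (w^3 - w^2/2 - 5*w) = -w^3/2 - 5*w^2 + 13*w + 42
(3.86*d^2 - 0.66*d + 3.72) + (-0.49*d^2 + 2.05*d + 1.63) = 3.37*d^2 + 1.39*d + 5.35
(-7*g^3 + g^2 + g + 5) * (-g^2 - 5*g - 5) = 7*g^5 + 34*g^4 + 29*g^3 - 15*g^2 - 30*g - 25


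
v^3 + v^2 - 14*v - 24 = (v - 4)*(v + 2)*(v + 3)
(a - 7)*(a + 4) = a^2 - 3*a - 28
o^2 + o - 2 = (o - 1)*(o + 2)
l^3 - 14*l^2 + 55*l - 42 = (l - 7)*(l - 6)*(l - 1)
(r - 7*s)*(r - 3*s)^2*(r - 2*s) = r^4 - 15*r^3*s + 77*r^2*s^2 - 165*r*s^3 + 126*s^4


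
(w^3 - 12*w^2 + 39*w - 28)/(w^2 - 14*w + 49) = (w^2 - 5*w + 4)/(w - 7)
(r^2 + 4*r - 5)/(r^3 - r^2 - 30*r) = (r - 1)/(r*(r - 6))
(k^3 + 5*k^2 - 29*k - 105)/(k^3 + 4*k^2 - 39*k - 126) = (k - 5)/(k - 6)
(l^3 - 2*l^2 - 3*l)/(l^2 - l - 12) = l*(-l^2 + 2*l + 3)/(-l^2 + l + 12)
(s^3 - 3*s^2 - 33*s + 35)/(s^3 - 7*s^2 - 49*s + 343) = (s^2 + 4*s - 5)/(s^2 - 49)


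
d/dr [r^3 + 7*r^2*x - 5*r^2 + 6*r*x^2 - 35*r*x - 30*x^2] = 3*r^2 + 14*r*x - 10*r + 6*x^2 - 35*x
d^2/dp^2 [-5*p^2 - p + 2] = -10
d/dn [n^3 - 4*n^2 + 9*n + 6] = 3*n^2 - 8*n + 9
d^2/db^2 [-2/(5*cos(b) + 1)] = 10*(5*cos(b)^2 - cos(b) - 10)/(5*cos(b) + 1)^3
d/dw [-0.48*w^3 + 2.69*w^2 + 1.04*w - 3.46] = -1.44*w^2 + 5.38*w + 1.04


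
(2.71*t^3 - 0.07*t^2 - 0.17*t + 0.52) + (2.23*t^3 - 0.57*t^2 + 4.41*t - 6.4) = 4.94*t^3 - 0.64*t^2 + 4.24*t - 5.88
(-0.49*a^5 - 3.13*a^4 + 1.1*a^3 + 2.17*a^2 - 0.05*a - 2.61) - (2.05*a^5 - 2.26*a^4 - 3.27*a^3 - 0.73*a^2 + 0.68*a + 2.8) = -2.54*a^5 - 0.87*a^4 + 4.37*a^3 + 2.9*a^2 - 0.73*a - 5.41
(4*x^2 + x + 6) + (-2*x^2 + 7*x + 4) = 2*x^2 + 8*x + 10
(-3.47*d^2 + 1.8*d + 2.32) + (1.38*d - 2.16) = -3.47*d^2 + 3.18*d + 0.16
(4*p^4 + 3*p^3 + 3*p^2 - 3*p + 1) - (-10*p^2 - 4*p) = 4*p^4 + 3*p^3 + 13*p^2 + p + 1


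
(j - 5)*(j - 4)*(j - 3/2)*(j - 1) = j^4 - 23*j^3/2 + 44*j^2 - 127*j/2 + 30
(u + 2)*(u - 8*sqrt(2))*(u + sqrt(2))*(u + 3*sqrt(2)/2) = u^4 - 11*sqrt(2)*u^3/2 + 2*u^3 - 37*u^2 - 11*sqrt(2)*u^2 - 74*u - 24*sqrt(2)*u - 48*sqrt(2)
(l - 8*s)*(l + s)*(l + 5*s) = l^3 - 2*l^2*s - 43*l*s^2 - 40*s^3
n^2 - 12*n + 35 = (n - 7)*(n - 5)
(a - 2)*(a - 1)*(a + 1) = a^3 - 2*a^2 - a + 2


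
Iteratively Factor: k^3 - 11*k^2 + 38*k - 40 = (k - 5)*(k^2 - 6*k + 8) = (k - 5)*(k - 4)*(k - 2)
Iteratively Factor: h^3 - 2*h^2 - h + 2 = (h - 2)*(h^2 - 1) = (h - 2)*(h + 1)*(h - 1)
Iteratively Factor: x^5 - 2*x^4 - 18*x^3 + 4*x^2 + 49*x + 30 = (x - 2)*(x^4 - 18*x^2 - 32*x - 15) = (x - 5)*(x - 2)*(x^3 + 5*x^2 + 7*x + 3) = (x - 5)*(x - 2)*(x + 3)*(x^2 + 2*x + 1) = (x - 5)*(x - 2)*(x + 1)*(x + 3)*(x + 1)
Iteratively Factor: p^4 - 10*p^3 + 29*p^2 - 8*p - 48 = (p + 1)*(p^3 - 11*p^2 + 40*p - 48) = (p - 4)*(p + 1)*(p^2 - 7*p + 12) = (p - 4)^2*(p + 1)*(p - 3)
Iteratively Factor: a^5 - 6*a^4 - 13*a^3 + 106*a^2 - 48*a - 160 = (a - 2)*(a^4 - 4*a^3 - 21*a^2 + 64*a + 80) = (a - 2)*(a + 1)*(a^3 - 5*a^2 - 16*a + 80) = (a - 2)*(a + 1)*(a + 4)*(a^2 - 9*a + 20) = (a - 5)*(a - 2)*(a + 1)*(a + 4)*(a - 4)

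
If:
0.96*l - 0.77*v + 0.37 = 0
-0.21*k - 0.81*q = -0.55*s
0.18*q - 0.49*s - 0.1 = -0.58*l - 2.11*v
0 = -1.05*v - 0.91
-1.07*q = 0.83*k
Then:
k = 10.96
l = -1.08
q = -8.51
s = -8.34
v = -0.87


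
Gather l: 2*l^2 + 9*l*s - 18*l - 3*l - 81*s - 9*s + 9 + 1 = 2*l^2 + l*(9*s - 21) - 90*s + 10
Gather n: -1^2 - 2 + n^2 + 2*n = n^2 + 2*n - 3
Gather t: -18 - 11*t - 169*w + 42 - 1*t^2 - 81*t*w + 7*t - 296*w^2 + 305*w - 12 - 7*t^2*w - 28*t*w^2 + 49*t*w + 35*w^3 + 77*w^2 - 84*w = t^2*(-7*w - 1) + t*(-28*w^2 - 32*w - 4) + 35*w^3 - 219*w^2 + 52*w + 12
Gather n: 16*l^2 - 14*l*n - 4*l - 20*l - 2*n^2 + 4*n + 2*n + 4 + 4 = 16*l^2 - 24*l - 2*n^2 + n*(6 - 14*l) + 8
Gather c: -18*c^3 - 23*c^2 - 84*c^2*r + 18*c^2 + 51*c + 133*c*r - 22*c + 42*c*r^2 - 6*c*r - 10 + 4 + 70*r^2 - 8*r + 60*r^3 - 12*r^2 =-18*c^3 + c^2*(-84*r - 5) + c*(42*r^2 + 127*r + 29) + 60*r^3 + 58*r^2 - 8*r - 6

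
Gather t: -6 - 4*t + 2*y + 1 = -4*t + 2*y - 5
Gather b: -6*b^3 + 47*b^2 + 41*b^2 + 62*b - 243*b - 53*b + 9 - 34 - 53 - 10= -6*b^3 + 88*b^2 - 234*b - 88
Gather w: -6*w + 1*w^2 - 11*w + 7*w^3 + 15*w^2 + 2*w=7*w^3 + 16*w^2 - 15*w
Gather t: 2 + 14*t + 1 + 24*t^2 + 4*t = 24*t^2 + 18*t + 3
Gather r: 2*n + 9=2*n + 9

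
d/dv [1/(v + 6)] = -1/(v + 6)^2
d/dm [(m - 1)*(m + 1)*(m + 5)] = 3*m^2 + 10*m - 1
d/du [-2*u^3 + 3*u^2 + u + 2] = -6*u^2 + 6*u + 1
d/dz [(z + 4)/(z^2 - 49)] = (z^2 - 2*z*(z + 4) - 49)/(z^2 - 49)^2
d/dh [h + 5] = 1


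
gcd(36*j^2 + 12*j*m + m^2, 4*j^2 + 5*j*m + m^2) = 1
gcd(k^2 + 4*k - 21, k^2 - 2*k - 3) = k - 3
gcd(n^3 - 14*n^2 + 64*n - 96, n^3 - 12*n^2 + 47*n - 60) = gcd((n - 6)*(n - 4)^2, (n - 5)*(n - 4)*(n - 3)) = n - 4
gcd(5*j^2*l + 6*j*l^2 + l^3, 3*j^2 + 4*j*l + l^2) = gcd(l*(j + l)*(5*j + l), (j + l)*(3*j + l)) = j + l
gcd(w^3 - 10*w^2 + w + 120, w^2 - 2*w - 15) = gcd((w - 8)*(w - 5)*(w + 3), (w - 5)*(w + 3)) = w^2 - 2*w - 15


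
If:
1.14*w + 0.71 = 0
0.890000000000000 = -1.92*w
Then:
No Solution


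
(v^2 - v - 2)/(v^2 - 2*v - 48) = (-v^2 + v + 2)/(-v^2 + 2*v + 48)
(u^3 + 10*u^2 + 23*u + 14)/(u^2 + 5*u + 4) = (u^2 + 9*u + 14)/(u + 4)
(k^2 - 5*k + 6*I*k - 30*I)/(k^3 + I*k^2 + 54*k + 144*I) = (k - 5)/(k^2 - 5*I*k + 24)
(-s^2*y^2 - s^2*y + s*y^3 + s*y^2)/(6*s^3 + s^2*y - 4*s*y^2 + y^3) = s*y*(-s*y - s + y^2 + y)/(6*s^3 + s^2*y - 4*s*y^2 + y^3)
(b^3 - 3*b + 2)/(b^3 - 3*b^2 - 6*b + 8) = (b - 1)/(b - 4)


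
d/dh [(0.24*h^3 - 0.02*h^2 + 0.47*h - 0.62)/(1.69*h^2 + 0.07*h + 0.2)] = (0.4056*h^4 + 0.0336*h^3 - 0.6517*h^2 + 2.0876*h + 0.1374)/(2.8561*h^4 + 0.2366*h^3 + 0.6809*h^2 + 0.028*h + 0.04)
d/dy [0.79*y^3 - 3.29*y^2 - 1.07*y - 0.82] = 2.37*y^2 - 6.58*y - 1.07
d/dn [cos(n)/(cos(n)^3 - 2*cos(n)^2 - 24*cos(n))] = 2*(cos(n) - 1)*sin(n)/(sin(n)^2 + 2*cos(n) + 23)^2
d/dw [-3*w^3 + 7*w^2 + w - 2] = -9*w^2 + 14*w + 1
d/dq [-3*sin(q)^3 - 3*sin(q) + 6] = 9*cos(q)^3 - 12*cos(q)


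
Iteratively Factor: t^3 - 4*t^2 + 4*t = (t - 2)*(t^2 - 2*t) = (t - 2)^2*(t)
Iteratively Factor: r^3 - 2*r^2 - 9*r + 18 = (r - 3)*(r^2 + r - 6) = (r - 3)*(r + 3)*(r - 2)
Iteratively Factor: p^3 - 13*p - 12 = (p + 1)*(p^2 - p - 12) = (p + 1)*(p + 3)*(p - 4)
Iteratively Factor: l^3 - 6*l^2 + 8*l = (l)*(l^2 - 6*l + 8) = l*(l - 2)*(l - 4)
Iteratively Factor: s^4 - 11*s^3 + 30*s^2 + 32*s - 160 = (s + 2)*(s^3 - 13*s^2 + 56*s - 80) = (s - 5)*(s + 2)*(s^2 - 8*s + 16) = (s - 5)*(s - 4)*(s + 2)*(s - 4)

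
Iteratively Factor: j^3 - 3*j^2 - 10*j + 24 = (j - 4)*(j^2 + j - 6) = (j - 4)*(j + 3)*(j - 2)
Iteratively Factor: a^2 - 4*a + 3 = (a - 3)*(a - 1)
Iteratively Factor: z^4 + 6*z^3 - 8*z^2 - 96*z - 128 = (z - 4)*(z^3 + 10*z^2 + 32*z + 32) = (z - 4)*(z + 4)*(z^2 + 6*z + 8) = (z - 4)*(z + 2)*(z + 4)*(z + 4)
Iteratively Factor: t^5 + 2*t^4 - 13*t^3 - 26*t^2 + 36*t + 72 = (t + 2)*(t^4 - 13*t^2 + 36) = (t + 2)^2*(t^3 - 2*t^2 - 9*t + 18) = (t + 2)^2*(t + 3)*(t^2 - 5*t + 6) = (t - 2)*(t + 2)^2*(t + 3)*(t - 3)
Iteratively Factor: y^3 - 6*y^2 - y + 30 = (y - 3)*(y^2 - 3*y - 10) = (y - 5)*(y - 3)*(y + 2)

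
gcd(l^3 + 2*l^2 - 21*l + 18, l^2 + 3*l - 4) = l - 1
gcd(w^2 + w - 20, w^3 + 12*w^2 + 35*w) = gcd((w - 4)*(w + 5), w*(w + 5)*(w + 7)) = w + 5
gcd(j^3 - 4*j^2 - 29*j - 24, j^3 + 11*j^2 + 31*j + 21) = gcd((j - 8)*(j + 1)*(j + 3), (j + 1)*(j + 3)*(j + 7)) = j^2 + 4*j + 3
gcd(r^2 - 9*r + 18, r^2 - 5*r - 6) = r - 6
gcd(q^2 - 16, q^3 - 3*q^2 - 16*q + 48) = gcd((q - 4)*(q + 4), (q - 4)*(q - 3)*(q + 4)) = q^2 - 16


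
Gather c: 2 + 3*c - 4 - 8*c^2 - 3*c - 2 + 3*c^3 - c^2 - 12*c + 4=3*c^3 - 9*c^2 - 12*c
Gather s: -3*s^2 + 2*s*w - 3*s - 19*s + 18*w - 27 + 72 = -3*s^2 + s*(2*w - 22) + 18*w + 45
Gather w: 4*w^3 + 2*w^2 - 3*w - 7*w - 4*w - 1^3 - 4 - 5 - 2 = 4*w^3 + 2*w^2 - 14*w - 12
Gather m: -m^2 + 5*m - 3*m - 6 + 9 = -m^2 + 2*m + 3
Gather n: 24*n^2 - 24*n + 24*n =24*n^2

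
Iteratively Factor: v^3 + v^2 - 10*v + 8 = (v + 4)*(v^2 - 3*v + 2) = (v - 2)*(v + 4)*(v - 1)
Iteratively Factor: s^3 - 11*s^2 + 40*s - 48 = (s - 4)*(s^2 - 7*s + 12) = (s - 4)*(s - 3)*(s - 4)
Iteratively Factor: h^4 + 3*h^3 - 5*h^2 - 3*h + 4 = (h - 1)*(h^3 + 4*h^2 - h - 4) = (h - 1)*(h + 1)*(h^2 + 3*h - 4) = (h - 1)^2*(h + 1)*(h + 4)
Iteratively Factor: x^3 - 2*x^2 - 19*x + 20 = (x + 4)*(x^2 - 6*x + 5) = (x - 5)*(x + 4)*(x - 1)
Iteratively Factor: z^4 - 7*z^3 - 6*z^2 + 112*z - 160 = (z + 4)*(z^3 - 11*z^2 + 38*z - 40) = (z - 2)*(z + 4)*(z^2 - 9*z + 20) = (z - 4)*(z - 2)*(z + 4)*(z - 5)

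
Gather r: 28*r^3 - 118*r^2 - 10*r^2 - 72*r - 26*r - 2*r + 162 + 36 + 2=28*r^3 - 128*r^2 - 100*r + 200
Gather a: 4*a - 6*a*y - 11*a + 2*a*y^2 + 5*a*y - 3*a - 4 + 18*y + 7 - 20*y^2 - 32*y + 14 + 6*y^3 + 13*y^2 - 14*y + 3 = a*(2*y^2 - y - 10) + 6*y^3 - 7*y^2 - 28*y + 20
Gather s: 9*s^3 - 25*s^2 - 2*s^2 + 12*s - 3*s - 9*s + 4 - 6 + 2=9*s^3 - 27*s^2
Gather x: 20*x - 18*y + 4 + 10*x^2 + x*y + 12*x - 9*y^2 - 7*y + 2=10*x^2 + x*(y + 32) - 9*y^2 - 25*y + 6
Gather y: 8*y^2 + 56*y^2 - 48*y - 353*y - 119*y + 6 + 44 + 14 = 64*y^2 - 520*y + 64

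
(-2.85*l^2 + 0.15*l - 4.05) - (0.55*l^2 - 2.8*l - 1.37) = -3.4*l^2 + 2.95*l - 2.68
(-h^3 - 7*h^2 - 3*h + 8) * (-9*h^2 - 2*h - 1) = 9*h^5 + 65*h^4 + 42*h^3 - 59*h^2 - 13*h - 8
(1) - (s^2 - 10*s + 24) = -s^2 + 10*s - 23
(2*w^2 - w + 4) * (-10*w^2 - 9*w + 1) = -20*w^4 - 8*w^3 - 29*w^2 - 37*w + 4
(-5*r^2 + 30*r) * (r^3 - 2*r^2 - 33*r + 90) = -5*r^5 + 40*r^4 + 105*r^3 - 1440*r^2 + 2700*r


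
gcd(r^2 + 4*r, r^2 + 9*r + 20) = r + 4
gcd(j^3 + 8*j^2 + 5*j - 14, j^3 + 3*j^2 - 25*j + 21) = j^2 + 6*j - 7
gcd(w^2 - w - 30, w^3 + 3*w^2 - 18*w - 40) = w + 5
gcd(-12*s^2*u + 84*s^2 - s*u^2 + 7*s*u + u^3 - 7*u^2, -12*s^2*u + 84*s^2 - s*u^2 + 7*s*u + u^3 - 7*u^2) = 12*s^2*u - 84*s^2 + s*u^2 - 7*s*u - u^3 + 7*u^2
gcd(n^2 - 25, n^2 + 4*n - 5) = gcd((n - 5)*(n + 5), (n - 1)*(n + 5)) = n + 5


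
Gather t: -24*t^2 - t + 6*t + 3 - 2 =-24*t^2 + 5*t + 1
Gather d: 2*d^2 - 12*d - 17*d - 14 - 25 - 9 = 2*d^2 - 29*d - 48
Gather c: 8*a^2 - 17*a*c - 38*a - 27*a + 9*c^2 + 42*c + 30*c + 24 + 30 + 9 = 8*a^2 - 65*a + 9*c^2 + c*(72 - 17*a) + 63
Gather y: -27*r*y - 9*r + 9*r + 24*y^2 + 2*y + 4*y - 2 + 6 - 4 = 24*y^2 + y*(6 - 27*r)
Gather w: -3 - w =-w - 3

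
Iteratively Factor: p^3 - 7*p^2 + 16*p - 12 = (p - 2)*(p^2 - 5*p + 6) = (p - 2)^2*(p - 3)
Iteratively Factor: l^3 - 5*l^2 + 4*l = (l - 4)*(l^2 - l) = l*(l - 4)*(l - 1)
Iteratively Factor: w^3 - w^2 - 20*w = (w)*(w^2 - w - 20) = w*(w - 5)*(w + 4)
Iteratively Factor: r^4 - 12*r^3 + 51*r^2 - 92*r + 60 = (r - 2)*(r^3 - 10*r^2 + 31*r - 30) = (r - 5)*(r - 2)*(r^2 - 5*r + 6) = (r - 5)*(r - 2)^2*(r - 3)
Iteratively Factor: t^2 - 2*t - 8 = (t + 2)*(t - 4)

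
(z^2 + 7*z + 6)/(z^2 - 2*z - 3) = (z + 6)/(z - 3)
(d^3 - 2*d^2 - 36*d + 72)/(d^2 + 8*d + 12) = (d^2 - 8*d + 12)/(d + 2)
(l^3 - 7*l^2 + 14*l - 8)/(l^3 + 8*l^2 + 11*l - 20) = (l^2 - 6*l + 8)/(l^2 + 9*l + 20)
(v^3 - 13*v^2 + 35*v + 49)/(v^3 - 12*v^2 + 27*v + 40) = (v^2 - 14*v + 49)/(v^2 - 13*v + 40)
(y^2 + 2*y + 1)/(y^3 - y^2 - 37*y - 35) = (y + 1)/(y^2 - 2*y - 35)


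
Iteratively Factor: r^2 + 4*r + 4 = (r + 2)*(r + 2)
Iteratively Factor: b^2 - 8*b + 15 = (b - 3)*(b - 5)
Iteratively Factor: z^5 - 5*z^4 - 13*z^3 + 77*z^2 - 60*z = (z - 1)*(z^4 - 4*z^3 - 17*z^2 + 60*z) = (z - 5)*(z - 1)*(z^3 + z^2 - 12*z) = (z - 5)*(z - 3)*(z - 1)*(z^2 + 4*z) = z*(z - 5)*(z - 3)*(z - 1)*(z + 4)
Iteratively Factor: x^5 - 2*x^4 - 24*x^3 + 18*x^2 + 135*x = (x)*(x^4 - 2*x^3 - 24*x^2 + 18*x + 135) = x*(x + 3)*(x^3 - 5*x^2 - 9*x + 45) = x*(x - 3)*(x + 3)*(x^2 - 2*x - 15) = x*(x - 5)*(x - 3)*(x + 3)*(x + 3)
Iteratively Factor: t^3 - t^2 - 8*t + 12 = (t - 2)*(t^2 + t - 6) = (t - 2)*(t + 3)*(t - 2)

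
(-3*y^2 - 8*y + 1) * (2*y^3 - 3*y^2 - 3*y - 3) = -6*y^5 - 7*y^4 + 35*y^3 + 30*y^2 + 21*y - 3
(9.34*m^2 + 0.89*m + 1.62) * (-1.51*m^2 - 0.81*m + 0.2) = -14.1034*m^4 - 8.9093*m^3 - 1.2991*m^2 - 1.1342*m + 0.324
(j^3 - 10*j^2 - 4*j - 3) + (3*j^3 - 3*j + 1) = 4*j^3 - 10*j^2 - 7*j - 2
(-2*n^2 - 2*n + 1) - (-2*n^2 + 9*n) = 1 - 11*n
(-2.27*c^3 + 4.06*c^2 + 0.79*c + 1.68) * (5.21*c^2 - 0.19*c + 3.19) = -11.8267*c^5 + 21.5839*c^4 - 3.8968*c^3 + 21.5541*c^2 + 2.2009*c + 5.3592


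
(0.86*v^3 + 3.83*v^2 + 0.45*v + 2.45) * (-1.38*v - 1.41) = -1.1868*v^4 - 6.498*v^3 - 6.0213*v^2 - 4.0155*v - 3.4545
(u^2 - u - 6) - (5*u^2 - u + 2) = -4*u^2 - 8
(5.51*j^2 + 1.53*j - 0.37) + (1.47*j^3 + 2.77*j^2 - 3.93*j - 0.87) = 1.47*j^3 + 8.28*j^2 - 2.4*j - 1.24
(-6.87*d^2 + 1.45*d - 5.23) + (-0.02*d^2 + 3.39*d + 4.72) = -6.89*d^2 + 4.84*d - 0.510000000000001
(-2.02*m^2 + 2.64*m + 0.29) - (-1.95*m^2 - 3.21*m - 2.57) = -0.0700000000000001*m^2 + 5.85*m + 2.86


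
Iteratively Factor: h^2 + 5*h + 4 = (h + 4)*(h + 1)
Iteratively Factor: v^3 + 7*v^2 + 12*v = (v + 4)*(v^2 + 3*v) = v*(v + 4)*(v + 3)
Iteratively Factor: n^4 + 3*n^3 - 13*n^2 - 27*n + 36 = (n - 1)*(n^3 + 4*n^2 - 9*n - 36) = (n - 1)*(n + 3)*(n^2 + n - 12) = (n - 3)*(n - 1)*(n + 3)*(n + 4)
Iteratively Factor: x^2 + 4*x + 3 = (x + 3)*(x + 1)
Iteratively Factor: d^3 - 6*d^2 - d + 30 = (d - 5)*(d^2 - d - 6) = (d - 5)*(d - 3)*(d + 2)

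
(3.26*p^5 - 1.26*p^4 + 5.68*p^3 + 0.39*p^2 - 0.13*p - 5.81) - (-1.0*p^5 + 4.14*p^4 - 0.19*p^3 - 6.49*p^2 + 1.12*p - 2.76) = 4.26*p^5 - 5.4*p^4 + 5.87*p^3 + 6.88*p^2 - 1.25*p - 3.05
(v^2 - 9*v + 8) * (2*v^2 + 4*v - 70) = 2*v^4 - 14*v^3 - 90*v^2 + 662*v - 560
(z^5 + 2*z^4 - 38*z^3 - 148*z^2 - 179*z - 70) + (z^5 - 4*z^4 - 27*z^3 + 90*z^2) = 2*z^5 - 2*z^4 - 65*z^3 - 58*z^2 - 179*z - 70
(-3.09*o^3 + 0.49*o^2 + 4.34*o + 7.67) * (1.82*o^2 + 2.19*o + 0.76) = -5.6238*o^5 - 5.8753*o^4 + 6.6235*o^3 + 23.8364*o^2 + 20.0957*o + 5.8292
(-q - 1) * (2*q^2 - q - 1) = -2*q^3 - q^2 + 2*q + 1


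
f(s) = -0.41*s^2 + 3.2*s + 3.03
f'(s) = 3.2 - 0.82*s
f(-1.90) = -4.53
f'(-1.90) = 4.76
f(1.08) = 6.01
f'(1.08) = 2.31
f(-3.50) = -13.19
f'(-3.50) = 6.07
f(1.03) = 5.89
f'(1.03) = 2.36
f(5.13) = 8.66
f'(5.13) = -1.01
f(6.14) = 7.22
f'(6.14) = -1.83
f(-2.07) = -5.35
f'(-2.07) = 4.90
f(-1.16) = -1.23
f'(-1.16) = 4.15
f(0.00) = 3.03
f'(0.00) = 3.20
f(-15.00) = -137.22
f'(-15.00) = 15.50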